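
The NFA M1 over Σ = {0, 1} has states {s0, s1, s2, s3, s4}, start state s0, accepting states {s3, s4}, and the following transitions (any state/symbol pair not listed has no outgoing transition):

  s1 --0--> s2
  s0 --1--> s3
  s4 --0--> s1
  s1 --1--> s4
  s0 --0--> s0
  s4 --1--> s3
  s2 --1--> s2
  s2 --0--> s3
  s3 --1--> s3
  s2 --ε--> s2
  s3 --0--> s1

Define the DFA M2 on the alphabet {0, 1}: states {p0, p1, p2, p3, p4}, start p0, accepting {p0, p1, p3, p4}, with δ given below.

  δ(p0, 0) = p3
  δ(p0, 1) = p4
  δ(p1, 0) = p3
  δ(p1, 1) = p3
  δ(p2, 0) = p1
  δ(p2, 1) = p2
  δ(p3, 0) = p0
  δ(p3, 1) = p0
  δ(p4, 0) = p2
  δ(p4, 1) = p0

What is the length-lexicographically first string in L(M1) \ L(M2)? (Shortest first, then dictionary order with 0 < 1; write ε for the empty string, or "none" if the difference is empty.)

The string 101 is accepted by M1 but not by M2.
No shorter string lies in the difference, and 101 is the lexicographically first length-3 string in L(M1) \ L(M2).

101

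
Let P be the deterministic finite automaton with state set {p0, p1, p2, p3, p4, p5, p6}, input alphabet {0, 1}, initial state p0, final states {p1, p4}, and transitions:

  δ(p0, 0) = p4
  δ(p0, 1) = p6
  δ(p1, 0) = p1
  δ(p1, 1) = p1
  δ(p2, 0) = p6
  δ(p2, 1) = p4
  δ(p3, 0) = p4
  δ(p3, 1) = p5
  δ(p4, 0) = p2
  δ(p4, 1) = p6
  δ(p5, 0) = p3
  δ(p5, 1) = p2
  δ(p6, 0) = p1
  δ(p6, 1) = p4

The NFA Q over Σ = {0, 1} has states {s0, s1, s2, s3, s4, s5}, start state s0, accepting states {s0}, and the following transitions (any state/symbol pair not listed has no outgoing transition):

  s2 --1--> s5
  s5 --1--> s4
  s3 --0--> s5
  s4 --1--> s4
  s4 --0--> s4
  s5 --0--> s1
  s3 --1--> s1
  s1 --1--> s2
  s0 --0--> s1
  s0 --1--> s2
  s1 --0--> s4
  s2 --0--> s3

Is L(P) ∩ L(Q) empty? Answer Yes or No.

Yes

Exploring the product automaton P × Q from the start pair (p0, s0), following both machines on each input symbol, reaches 16 state pairs: (p0, s0), (p4, s1), (p6, s2), (p2, s4), (p1, s3), (p4, s5), (p6, s4), (p4, s4), (p1, s5), (p1, s1), (p2, s1), (p1, s4), (p1, s2), (p4, s2), (p2, s3), (p6, s5).
P accepts in {p1, p4} and Q accepts in {s0}; no reachable pair has both components accepting, so no string drives both machines to acceptance simultaneously and L(P) ∩ L(Q) = ∅.
So no string is accepted by both, and the intersection is empty.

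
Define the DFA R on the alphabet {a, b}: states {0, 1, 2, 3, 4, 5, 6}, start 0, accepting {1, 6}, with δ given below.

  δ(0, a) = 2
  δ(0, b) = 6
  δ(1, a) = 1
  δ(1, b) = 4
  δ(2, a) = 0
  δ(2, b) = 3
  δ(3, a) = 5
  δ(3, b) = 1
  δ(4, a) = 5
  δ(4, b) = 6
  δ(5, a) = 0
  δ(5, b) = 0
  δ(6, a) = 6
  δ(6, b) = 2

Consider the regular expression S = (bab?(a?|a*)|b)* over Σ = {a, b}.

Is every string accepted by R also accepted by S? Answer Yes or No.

The string aab is in L(R) but not in L(S).
So L(R) ⊄ L(S).

No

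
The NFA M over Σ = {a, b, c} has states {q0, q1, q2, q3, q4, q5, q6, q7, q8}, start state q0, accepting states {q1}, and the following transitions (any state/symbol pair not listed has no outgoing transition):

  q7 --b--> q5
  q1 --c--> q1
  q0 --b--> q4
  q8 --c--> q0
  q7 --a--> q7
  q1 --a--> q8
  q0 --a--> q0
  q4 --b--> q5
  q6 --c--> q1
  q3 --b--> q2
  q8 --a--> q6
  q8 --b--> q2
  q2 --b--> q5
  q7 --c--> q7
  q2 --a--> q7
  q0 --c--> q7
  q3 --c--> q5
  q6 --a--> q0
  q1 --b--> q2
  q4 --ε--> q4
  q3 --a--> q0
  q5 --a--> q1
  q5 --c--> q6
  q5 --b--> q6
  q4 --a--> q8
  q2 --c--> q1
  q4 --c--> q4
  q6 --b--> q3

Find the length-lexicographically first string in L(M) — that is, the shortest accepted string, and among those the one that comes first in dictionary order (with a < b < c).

bba

A breadth-first search from q0 reaches an accepting state first via the path q0 → q4 → q5 → q1 on input bba.
No string of length < 3 is accepted (BFS exhausts all shorter strings without reaching an accepting state), and bba is the lexicographically least accepting string of length 3.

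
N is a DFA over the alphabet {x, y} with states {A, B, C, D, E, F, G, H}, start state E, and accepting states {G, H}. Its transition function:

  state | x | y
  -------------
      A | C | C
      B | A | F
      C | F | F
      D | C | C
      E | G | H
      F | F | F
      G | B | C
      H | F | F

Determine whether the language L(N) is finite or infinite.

finite

The useful states (reachable from E and able to reach an accepting state) are {E, G, H}.
Restricted to these states the transition graph has no cycle, so every accepting path has bounded length and L is finite.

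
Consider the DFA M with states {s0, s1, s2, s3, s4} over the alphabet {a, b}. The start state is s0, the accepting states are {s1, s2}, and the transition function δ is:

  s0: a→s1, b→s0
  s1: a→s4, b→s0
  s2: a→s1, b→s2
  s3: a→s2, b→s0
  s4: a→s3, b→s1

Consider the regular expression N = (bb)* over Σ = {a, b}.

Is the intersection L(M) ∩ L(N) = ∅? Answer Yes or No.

Converting the expression N to a DFA (subset construction, then merging equivalent states) gives the minimal DFA with states {n0, n1, n2}, start state n0, accepting states {n0} and transitions n0: a→n1, b→n2; n1: a→n1, b→n1; n2: a→n1, b→n0.
Exploring the product automaton M × N from the start pair (s0, n0), following both machines on each input symbol, reaches 7 state pairs: (s0, n0), (s1, n1), (s0, n2), (s4, n1), (s0, n1), (s3, n1), (s2, n1).
M accepts in {s1, s2} and N accepts in {n0}; no reachable pair has both components accepting, so no string drives both machines to acceptance simultaneously and L(M) ∩ L(N) = ∅.
So no string is accepted by both, and the intersection is empty.

Yes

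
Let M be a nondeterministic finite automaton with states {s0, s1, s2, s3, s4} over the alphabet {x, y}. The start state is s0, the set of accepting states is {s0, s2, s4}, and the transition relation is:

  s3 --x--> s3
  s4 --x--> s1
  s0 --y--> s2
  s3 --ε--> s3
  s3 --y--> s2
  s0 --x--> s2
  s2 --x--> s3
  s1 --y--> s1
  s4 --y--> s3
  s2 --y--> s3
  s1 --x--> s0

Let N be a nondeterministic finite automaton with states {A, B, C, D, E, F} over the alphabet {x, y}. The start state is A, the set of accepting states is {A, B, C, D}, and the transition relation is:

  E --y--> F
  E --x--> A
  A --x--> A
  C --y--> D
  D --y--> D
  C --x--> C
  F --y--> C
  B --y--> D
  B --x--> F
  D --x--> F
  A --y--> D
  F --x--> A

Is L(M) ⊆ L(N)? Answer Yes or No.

Yes

Exploring the product automaton M × N from the start pair (s0, A), following both machines on each input symbol, reaches 8 state pairs: (s0, A), (s2, A), (s2, D), (s3, A), (s3, D), (s3, F), (s2, C), (s3, C).
M accepts in {s0, s2, s4} and N accepts in {A, B, C, D}. The reachable pairs whose M-component is accepting are (s0, A), (s2, A), (s2, D), (s2, C); in each of them the N-component is accepting too, so the product for L(M) \ L(N) (M-component accepting, N-component rejecting) has no reachable accepting pair and the difference is empty.
Hence every string in L(M) is also in L(N).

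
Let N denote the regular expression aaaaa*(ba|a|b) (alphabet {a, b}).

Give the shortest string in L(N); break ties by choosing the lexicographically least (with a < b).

aaaaa

By inspection of the expression, no string of length less than 5 matches, and aaaaa is the lexicographically first match of length 5.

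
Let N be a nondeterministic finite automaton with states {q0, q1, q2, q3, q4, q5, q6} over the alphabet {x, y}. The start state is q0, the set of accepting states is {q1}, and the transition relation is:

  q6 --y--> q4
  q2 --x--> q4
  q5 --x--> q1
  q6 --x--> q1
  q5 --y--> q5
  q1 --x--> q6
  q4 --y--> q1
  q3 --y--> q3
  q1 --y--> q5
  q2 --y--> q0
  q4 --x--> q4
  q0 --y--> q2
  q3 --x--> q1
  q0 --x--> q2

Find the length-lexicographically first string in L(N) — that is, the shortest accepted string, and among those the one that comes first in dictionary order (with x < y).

A breadth-first search from q0 reaches an accepting state first via the path q0 → q2 → q4 → q1 on input xxy.
No string of length < 3 is accepted (BFS exhausts all shorter strings without reaching an accepting state), and xxy is the lexicographically least accepting string of length 3.

xxy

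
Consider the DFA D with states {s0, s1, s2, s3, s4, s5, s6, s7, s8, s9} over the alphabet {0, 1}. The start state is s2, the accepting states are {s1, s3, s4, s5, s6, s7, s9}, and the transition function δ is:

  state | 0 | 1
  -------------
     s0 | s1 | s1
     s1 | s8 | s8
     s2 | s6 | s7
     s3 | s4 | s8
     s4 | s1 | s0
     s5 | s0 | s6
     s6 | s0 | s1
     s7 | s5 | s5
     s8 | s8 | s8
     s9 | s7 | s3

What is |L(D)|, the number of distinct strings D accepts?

19

The useful subgraph on states {s0, s1, s2, s5, s6, s7} is acyclic, so L(D) is finite; the longest accepting path visits 6 useful states, giving maximum string length 5.
Counting accepting paths from s2 by length: 2 of length 1, 3 of length 2, 4 of length 3, 6 of length 4, 4 of length 5. Total 19.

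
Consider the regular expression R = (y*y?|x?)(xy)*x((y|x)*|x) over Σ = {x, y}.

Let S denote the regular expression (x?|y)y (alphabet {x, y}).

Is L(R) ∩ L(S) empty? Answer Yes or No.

No

The string xy is accepted by both R and S.
Hence L(R) ∩ L(S) ≠ ∅.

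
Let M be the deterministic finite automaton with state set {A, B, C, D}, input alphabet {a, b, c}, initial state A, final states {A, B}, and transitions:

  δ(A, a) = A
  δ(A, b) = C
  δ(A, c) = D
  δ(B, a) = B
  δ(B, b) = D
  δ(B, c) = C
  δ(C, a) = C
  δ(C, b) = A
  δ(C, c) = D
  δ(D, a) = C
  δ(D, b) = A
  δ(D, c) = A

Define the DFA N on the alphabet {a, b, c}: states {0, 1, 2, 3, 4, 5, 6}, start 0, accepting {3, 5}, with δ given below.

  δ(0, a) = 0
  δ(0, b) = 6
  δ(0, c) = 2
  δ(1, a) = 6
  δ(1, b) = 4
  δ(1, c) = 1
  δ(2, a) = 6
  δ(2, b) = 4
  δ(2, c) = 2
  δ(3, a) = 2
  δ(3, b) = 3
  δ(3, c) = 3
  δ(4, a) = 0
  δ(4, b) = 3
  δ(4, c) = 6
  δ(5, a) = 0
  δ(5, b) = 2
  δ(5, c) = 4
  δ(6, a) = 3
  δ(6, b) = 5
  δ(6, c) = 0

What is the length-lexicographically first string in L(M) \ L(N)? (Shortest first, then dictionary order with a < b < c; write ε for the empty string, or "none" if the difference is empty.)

ε

The empty string ε is accepted by M but not by N.
Since ε is the unique shortest string, it is the required witness.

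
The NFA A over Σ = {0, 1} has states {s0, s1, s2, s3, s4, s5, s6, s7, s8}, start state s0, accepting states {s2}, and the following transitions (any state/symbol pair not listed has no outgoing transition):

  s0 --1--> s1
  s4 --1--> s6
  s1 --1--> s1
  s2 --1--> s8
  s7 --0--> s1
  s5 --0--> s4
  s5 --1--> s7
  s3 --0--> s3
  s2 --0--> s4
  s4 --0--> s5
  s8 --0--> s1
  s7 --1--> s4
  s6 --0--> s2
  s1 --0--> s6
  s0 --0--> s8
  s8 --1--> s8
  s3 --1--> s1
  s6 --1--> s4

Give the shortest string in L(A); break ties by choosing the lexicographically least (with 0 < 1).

A breadth-first search from s0 reaches an accepting state first via the path s0 → s1 → s6 → s2 on input 100.
No string of length < 3 is accepted (BFS exhausts all shorter strings without reaching an accepting state), and 100 is the lexicographically least accepting string of length 3.

100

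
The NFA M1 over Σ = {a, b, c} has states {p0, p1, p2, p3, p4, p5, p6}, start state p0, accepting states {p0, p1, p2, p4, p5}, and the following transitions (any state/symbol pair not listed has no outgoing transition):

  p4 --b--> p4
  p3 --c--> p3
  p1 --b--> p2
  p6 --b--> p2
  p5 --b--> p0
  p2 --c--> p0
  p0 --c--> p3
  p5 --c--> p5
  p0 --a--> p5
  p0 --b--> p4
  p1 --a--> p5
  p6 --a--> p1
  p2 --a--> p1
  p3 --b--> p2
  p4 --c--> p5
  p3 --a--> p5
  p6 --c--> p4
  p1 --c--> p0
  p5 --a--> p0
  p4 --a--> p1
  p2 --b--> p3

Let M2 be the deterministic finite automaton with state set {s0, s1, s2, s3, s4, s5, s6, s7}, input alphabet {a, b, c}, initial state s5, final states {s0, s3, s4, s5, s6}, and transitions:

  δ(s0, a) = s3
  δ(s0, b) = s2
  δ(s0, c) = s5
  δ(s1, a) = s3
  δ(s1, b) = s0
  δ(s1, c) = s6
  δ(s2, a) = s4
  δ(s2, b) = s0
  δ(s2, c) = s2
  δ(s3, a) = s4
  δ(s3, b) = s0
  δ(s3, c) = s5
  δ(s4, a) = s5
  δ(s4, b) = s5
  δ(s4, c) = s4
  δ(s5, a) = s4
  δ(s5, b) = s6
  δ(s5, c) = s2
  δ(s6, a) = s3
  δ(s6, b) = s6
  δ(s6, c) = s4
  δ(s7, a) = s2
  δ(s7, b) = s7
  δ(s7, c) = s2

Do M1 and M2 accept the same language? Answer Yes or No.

Exploring the product automaton M1 × M2 from the start pair (p0, s5), following both machines on each input symbol, reaches 6 state pairs: (p0, s5), (p5, s4), (p4, s6), (p3, s2), (p1, s3), (p2, s0).
M1 accepts in {p0, p1, p2, p4, p5} and M2 accepts in {s0, s3, s4, s5, s6}. In every reachable pair the two components are either both accepting — (p0, s5), (p5, s4), (p4, s6), (p1, s3), (p2, s0) — or both non-accepting, so no string is accepted by exactly one of the machines: L(M1) \ L(M2) and L(M2) \ L(M1) are both empty.
Hence every string is accepted by M1 iff it is accepted by M2, and the two languages coincide.

Yes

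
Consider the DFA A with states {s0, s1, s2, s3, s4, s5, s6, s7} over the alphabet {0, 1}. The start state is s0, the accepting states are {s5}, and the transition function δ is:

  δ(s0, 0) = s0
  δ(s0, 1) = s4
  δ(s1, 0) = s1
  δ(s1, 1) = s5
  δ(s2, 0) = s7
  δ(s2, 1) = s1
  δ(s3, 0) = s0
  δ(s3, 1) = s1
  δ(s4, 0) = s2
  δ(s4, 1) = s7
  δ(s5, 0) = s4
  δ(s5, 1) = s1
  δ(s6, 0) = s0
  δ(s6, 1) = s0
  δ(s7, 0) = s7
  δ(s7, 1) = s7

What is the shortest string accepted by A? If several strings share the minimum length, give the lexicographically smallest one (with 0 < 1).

A breadth-first search from s0 reaches an accepting state first via the path s0 → s4 → s2 → s1 → s5 on input 1011.
No string of length < 4 is accepted (BFS exhausts all shorter strings without reaching an accepting state), and 1011 is the lexicographically least accepting string of length 4.

1011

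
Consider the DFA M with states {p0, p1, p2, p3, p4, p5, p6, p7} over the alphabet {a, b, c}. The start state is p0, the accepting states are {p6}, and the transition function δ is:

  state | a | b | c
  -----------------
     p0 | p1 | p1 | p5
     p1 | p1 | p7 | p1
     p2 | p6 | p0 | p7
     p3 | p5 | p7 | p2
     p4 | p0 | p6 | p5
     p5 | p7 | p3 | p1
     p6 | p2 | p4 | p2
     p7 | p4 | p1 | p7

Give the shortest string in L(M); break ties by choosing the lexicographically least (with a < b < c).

abab

A breadth-first search from p0 reaches an accepting state first via the path p0 → p1 → p7 → p4 → p6 on input abab.
No string of length < 4 is accepted (BFS exhausts all shorter strings without reaching an accepting state), and abab is the lexicographically least accepting string of length 4.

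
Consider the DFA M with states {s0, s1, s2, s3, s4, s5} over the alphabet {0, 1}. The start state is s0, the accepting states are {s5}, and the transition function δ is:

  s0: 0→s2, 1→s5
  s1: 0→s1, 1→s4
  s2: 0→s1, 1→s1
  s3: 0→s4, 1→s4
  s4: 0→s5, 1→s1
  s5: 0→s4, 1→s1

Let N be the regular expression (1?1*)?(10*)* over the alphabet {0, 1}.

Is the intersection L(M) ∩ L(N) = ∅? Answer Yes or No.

No

The string 1 is accepted by both M and N.
Hence L(M) ∩ L(N) ≠ ∅.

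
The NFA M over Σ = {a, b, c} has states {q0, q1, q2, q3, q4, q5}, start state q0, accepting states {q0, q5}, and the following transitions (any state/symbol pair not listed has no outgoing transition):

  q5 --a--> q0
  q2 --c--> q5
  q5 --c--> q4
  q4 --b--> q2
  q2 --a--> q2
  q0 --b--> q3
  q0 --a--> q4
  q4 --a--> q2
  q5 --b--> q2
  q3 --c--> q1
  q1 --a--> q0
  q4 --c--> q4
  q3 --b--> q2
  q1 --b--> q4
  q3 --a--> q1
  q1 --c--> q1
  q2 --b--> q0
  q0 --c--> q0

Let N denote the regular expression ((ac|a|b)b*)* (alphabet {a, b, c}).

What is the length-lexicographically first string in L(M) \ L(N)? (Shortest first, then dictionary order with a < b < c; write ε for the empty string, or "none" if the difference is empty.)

c

The string c is accepted by M but not by N.
No shorter string lies in the difference, and c is the lexicographically first length-1 string in L(M) \ L(N).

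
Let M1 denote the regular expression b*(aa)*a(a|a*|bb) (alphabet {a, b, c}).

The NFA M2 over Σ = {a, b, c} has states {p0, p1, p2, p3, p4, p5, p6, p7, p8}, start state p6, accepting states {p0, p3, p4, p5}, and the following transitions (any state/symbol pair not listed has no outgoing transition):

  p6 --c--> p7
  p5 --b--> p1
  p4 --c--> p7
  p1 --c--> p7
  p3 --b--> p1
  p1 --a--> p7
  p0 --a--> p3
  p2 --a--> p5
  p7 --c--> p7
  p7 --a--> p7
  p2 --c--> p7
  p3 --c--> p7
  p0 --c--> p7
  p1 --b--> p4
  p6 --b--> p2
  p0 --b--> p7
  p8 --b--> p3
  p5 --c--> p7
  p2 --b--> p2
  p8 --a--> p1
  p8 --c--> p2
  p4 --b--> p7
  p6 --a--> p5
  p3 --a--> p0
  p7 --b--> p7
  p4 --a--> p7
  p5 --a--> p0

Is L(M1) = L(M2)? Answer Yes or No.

Yes

Converting the expression M1 to a DFA (subset construction, then merging equivalent states) gives the minimal DFA with states {r0, r1, r2, r3, r4, r5}, start state r0, accepting states {r1, r3, r5} and transitions r0: a→r1, b→r0, c→r2; r1: a→r3, b→r4, c→r2; r2: a→r2, b→r2, c→r2; r3: a→r1, b→r2, c→r2; r4: a→r2, b→r5, c→r2; r5: a→r2, b→r2, c→r2.
Exploring the product automaton M1 × M2 from the start pair (r0, p6), following both machines on each input symbol, reaches 8 state pairs: (r0, p6), (r1, p5), (r0, p2), (r2, p7), (r3, p0), (r4, p1), (r1, p3), (r5, p4).
M1 accepts in {r1, r3, r5} and M2 accepts in {p0, p3, p4, p5}. In every reachable pair the two components are either both accepting — (r1, p5), (r3, p0), (r1, p3), (r5, p4) — or both non-accepting, so no string is accepted by exactly one of the machines: L(M1) \ L(M2) and L(M2) \ L(M1) are both empty.
Hence every string is accepted by M1 iff it is accepted by M2, and the two languages coincide.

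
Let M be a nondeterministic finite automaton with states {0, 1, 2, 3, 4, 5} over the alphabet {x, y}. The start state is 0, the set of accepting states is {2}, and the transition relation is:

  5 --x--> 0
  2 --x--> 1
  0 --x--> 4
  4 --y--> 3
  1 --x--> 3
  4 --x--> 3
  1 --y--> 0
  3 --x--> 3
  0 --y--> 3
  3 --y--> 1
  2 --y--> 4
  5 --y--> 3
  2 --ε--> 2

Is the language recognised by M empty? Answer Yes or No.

Yes

The states reachable from the start state are {0, 1, 3, 4}.
None of the accepting states {2} is reachable, so no string is accepted and L(M) = ∅.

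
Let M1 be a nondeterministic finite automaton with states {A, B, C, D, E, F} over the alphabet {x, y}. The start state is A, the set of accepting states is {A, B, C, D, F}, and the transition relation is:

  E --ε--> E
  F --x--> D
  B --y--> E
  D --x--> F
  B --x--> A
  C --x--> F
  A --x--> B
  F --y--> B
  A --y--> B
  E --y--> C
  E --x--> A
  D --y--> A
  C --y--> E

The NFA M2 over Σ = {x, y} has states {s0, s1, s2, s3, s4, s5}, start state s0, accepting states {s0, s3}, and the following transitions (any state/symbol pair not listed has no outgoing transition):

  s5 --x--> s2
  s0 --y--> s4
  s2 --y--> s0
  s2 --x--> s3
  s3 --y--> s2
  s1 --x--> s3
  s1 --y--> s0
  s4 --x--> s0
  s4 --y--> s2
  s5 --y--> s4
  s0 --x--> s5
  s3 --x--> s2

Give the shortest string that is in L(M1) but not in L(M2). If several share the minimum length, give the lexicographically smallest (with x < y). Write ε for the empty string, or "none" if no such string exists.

The string x is accepted by M1 but not by M2.
No shorter string lies in the difference, and x is the lexicographically first length-1 string in L(M1) \ L(M2).

x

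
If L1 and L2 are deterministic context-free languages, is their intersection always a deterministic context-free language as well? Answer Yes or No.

DCFLs are closed under complement (normalise the DPDA to read all of its input, then flip the verdict). If they were also closed under intersection, De Morgan would make them closed under union; but {aⁿbⁿ : n≥0} and {aⁿb²ⁿ : n≥0} are DCFLs (push the a's; pop one per b, respectively one per two b's) whose union no deterministic PDA accepts: a DPDA for it would have a single run on aⁿb²ⁿ, accepting after the prefix aⁿbⁿ and accepting again after n more b's; an ordinary PDA that simulates it on a's and b's and, at any moment when it is accepting, may switch to reading only a fresh letter c while feeding each c to the simulation as a b, would accept aⁱbʲcᵏ (k≥1) exactly when both aⁱbʲ and aⁱbʲ⁺ᵏ are in the language, i.e. its language intersected with the regular set a*b*c⁺ would be exactly {aⁿbⁿcⁿ : n≥1} — impossible, since context-free languages are closed under intersection with regular sets and {aⁿbⁿcⁿ} is not context-free.

No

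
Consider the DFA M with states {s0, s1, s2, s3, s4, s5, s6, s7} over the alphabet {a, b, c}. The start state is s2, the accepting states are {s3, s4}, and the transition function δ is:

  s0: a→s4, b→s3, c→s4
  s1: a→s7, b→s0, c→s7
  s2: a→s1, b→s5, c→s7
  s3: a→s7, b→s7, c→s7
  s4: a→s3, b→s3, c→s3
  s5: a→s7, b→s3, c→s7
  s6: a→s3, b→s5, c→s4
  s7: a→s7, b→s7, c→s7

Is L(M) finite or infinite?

finite

The useful states (reachable from s2 and able to reach an accepting state) are {s0, s1, s2, s3, s4, s5}.
Restricted to these states the transition graph has no cycle, so every accepting path has bounded length and L is finite.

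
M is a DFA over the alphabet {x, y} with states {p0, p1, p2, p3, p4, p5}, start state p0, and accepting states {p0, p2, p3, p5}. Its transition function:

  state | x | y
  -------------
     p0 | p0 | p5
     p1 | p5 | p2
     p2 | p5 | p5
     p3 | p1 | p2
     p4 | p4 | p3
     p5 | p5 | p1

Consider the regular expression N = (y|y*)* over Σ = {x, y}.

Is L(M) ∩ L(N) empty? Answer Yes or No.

The empty string ε is accepted by both M and N.
Hence L(M) ∩ L(N) ≠ ∅.

No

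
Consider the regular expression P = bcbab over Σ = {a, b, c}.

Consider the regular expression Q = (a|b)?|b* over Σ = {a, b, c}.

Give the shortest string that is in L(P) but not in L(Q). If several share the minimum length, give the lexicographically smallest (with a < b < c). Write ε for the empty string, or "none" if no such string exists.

bcbab

The string bcbab is accepted by P but not by Q.
No shorter string lies in the difference, and bcbab is the lexicographically first length-5 string in L(P) \ L(Q).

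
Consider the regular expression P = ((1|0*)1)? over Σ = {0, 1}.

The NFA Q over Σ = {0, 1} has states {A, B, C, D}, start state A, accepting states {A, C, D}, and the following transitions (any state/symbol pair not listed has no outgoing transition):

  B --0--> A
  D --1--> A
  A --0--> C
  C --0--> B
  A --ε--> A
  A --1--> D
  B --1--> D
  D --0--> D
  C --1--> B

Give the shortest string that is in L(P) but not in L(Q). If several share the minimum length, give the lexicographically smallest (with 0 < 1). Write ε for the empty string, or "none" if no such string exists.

01

The string 01 is accepted by P but not by Q.
No shorter string lies in the difference, and 01 is the lexicographically first length-2 string in L(P) \ L(Q).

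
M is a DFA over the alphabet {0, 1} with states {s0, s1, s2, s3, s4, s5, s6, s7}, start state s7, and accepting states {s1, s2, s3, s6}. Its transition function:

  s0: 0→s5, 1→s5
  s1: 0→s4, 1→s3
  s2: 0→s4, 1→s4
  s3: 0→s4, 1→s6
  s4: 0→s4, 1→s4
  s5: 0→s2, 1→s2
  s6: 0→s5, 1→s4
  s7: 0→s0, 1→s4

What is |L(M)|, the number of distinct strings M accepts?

4

The useful subgraph on states {s0, s2, s5, s7} is acyclic, so L(M) is finite; the longest accepting path visits 4 useful states, giving maximum string length 3.
Counting accepting paths from s7 by length: 4 of length 3. Total 4.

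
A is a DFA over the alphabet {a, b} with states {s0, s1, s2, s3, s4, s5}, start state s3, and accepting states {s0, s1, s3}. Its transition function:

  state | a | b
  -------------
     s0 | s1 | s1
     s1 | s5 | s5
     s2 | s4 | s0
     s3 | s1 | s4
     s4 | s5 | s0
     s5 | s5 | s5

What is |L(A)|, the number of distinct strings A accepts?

The useful subgraph on states {s0, s1, s3, s4} is acyclic, so L(A) is finite; the longest accepting path visits 4 useful states, giving maximum string length 3.
Counting accepting paths from s3 by length: 1 of length 0, 1 of length 1, 1 of length 2, 2 of length 3. Total 5.

5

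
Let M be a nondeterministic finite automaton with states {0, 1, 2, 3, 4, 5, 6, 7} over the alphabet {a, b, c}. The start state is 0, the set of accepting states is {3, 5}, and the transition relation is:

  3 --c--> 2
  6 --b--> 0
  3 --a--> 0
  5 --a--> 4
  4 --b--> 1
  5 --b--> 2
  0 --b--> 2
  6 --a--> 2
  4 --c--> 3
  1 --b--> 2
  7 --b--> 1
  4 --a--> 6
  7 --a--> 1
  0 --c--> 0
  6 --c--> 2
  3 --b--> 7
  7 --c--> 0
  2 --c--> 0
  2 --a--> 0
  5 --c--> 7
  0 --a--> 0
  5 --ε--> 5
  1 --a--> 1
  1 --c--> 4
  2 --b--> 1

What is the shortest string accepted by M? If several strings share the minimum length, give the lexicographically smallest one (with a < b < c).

bbcc

A breadth-first search from 0 reaches an accepting state first via the path 0 → 2 → 1 → 4 → 3 on input bbcc.
No string of length < 4 is accepted (BFS exhausts all shorter strings without reaching an accepting state), and bbcc is the lexicographically least accepting string of length 4.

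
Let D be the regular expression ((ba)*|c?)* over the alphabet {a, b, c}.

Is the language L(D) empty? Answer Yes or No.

The empty string ε matches the expression, so it belongs to L(D).
Since L(D) contains at least one string, it is not empty.

No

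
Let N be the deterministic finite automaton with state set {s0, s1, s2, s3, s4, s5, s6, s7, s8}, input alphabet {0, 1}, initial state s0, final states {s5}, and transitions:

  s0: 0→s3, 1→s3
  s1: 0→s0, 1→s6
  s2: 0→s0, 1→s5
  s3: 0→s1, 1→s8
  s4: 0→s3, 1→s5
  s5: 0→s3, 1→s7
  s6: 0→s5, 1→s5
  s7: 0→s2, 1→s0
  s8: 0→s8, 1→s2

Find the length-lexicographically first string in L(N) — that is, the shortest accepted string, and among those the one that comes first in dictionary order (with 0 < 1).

A breadth-first search from s0 reaches an accepting state first via the path s0 → s3 → s1 → s6 → s5 on input 0010.
No string of length < 4 is accepted (BFS exhausts all shorter strings without reaching an accepting state), and 0010 is the lexicographically least accepting string of length 4.

0010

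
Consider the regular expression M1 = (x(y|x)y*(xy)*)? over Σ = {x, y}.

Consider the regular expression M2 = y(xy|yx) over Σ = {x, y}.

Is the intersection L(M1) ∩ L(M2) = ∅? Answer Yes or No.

Converting the expression M1 to a DFA (subset construction, then merging equivalent states) gives the minimal DFA with states {r0, r1, r2, r3, r4, r5}, start state r0, accepting states {r0, r3, r5} and transitions r0: x→r1, y→r2; r1: x→r3, y→r3; r2: x→r2, y→r2; r3: x→r4, y→r3; r4: x→r2, y→r5; r5: x→r4, y→r2.
Converting the expression M2 to a DFA (subset construction, then merging equivalent states) gives the minimal DFA with states {t0, t1, t2, t3, t4, t5}, start state t0, accepting states {t5} and transitions t0: x→t1, y→t2; t1: x→t1, y→t1; t2: x→t3, y→t4; t3: x→t1, y→t5; t4: x→t5, y→t1; t5: x→t1, y→t1.
Exploring the product automaton M1 × M2 from the start pair (r0, t0), following both machines on each input symbol, reaches 10 state pairs: (r0, t0), (r1, t1), (r2, t2), (r3, t1), (r2, t3), (r2, t4), (r4, t1), (r2, t1), (r2, t5), (r5, t1).
M1 accepts in {r0, r3, r5} and M2 accepts in {t5}; no reachable pair has both components accepting, so no string drives both machines to acceptance simultaneously and L(M1) ∩ L(M2) = ∅.
So no string is accepted by both, and the intersection is empty.

Yes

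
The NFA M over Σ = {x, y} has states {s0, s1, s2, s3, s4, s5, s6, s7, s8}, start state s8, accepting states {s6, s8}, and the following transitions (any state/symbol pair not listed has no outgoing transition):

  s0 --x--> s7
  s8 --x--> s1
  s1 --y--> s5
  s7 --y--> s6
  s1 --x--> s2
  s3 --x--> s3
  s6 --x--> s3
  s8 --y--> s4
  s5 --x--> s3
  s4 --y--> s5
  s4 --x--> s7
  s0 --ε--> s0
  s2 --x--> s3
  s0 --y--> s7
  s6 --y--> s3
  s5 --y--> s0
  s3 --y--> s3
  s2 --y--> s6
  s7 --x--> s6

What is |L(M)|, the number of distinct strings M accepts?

12

The useful subgraph on states {s0, s1, s2, s4, s5, s6, s7, s8} is acyclic, so L(M) is finite; the longest accepting path visits 6 useful states, giving maximum string length 5.
Counting accepting paths from s8 by length: 1 of length 0, 3 of length 3, 8 of length 5. Total 12.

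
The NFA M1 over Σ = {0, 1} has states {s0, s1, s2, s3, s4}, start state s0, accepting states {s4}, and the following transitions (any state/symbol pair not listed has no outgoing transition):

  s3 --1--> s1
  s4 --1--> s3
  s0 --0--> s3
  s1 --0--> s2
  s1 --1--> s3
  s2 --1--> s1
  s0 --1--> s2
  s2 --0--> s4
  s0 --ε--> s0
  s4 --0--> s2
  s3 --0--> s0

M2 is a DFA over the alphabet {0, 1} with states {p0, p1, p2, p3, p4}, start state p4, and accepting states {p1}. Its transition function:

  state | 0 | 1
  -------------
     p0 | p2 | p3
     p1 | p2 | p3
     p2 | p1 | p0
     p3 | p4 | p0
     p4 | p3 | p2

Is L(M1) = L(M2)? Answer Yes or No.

Exploring the product automaton M1 × M2 from the start pair (s0, p4), following both machines on each input symbol, reaches 5 state pairs: (s0, p4), (s3, p3), (s2, p2), (s1, p0), (s4, p1).
M1 accepts in {s4} and M2 accepts in {p1}. In every reachable pair the two components are either both accepting — (s4, p1) — or both non-accepting, so no string is accepted by exactly one of the machines: L(M1) \ L(M2) and L(M2) \ L(M1) are both empty.
Hence every string is accepted by M1 iff it is accepted by M2, and the two languages coincide.

Yes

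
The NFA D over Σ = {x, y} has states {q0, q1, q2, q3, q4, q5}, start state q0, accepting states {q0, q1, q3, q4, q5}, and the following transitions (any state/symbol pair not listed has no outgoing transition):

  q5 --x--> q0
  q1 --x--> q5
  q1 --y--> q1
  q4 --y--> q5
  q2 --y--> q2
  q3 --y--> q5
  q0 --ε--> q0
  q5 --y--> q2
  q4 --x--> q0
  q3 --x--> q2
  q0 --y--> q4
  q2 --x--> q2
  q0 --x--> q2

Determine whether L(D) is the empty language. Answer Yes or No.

No

The empty string ε is accepted: the run q0 ends in the accepting state q0.
Since at least one string is accepted, L(D) is not empty.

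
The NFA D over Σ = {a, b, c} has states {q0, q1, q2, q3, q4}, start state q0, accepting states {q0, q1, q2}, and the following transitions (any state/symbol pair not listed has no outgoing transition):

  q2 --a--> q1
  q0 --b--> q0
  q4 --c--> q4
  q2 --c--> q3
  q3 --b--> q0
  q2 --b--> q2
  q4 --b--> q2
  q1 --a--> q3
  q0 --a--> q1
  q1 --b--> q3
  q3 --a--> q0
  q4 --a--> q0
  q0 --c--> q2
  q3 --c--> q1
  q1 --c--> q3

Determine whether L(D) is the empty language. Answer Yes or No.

The empty string ε is accepted: the run q0 ends in the accepting state q0.
Since at least one string is accepted, L(D) is not empty.

No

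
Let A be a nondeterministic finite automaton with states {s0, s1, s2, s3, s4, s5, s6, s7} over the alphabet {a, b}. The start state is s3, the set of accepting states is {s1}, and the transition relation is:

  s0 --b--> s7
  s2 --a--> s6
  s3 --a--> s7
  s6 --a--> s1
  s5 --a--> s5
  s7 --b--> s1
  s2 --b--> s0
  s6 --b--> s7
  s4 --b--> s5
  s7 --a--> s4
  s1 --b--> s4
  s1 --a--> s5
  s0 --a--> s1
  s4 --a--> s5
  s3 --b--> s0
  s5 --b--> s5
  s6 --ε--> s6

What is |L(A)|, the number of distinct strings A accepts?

3

The useful subgraph on states {s0, s1, s3, s7} is acyclic, so L(A) is finite; the longest accepting path visits 4 useful states, giving maximum string length 3.
Counting accepting paths from s3 by length: 2 of length 2, 1 of length 3. Total 3.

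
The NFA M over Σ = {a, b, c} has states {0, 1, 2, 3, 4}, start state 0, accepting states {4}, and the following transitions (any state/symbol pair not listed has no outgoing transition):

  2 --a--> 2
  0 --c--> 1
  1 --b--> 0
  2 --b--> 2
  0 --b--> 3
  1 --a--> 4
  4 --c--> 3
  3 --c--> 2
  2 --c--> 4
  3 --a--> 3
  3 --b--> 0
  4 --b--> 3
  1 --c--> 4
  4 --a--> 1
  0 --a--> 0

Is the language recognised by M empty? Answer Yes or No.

No

The string ca is accepted: the run 0 → 1 → 4 ends in the accepting state 4.
Since at least one string is accepted, L(M) is not empty.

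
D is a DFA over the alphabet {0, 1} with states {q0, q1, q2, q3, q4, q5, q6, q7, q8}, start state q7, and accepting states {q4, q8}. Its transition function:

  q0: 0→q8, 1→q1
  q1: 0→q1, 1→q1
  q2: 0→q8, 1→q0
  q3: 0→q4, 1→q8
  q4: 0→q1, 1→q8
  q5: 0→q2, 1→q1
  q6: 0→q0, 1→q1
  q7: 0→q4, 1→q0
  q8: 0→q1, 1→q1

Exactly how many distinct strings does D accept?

The useful subgraph on states {q0, q4, q7, q8} is acyclic, so L(D) is finite; the longest accepting path visits 3 useful states, giving maximum string length 2.
Counting accepting paths from q7 by length: 1 of length 1, 2 of length 2. Total 3.

3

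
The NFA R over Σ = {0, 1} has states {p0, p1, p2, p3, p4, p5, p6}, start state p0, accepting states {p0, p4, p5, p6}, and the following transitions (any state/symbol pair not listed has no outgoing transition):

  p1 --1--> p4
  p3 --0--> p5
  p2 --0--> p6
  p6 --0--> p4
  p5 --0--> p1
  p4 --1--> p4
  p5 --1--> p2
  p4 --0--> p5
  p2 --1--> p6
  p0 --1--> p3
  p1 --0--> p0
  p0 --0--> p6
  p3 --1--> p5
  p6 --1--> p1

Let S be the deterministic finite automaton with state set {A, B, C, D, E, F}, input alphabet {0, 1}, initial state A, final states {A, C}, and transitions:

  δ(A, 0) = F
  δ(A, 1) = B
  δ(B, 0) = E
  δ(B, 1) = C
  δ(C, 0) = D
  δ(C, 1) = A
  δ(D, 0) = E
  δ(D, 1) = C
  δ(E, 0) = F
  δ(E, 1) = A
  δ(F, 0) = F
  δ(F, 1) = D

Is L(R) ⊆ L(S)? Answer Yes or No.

No

The string 0 is in L(R) but not in L(S).
So L(R) ⊄ L(S).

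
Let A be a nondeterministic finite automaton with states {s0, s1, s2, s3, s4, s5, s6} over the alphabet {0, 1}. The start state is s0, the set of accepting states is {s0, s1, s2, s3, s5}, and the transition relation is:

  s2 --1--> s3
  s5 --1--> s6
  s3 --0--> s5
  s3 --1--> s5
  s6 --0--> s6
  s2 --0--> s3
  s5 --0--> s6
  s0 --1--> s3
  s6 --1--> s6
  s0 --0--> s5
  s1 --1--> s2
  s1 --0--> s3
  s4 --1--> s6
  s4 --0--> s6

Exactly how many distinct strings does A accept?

The useful subgraph on states {s0, s3, s5} is acyclic, so L(A) is finite; the longest accepting path visits 3 useful states, giving maximum string length 2.
Counting accepting paths from s0 by length: 1 of length 0, 2 of length 1, 2 of length 2. Total 5.

5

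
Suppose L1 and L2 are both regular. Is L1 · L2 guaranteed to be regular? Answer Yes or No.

Yes

If R₁ and R₂ are regular expressions for the two languages then R₁R₂ denotes L₁L₂; on automata, add ε-moves from every accepting state of an NFA for L₁ to the start state of an NFA for L₂ and keep only the second machine's accepting states.
So the regular languages are closed under concatenation.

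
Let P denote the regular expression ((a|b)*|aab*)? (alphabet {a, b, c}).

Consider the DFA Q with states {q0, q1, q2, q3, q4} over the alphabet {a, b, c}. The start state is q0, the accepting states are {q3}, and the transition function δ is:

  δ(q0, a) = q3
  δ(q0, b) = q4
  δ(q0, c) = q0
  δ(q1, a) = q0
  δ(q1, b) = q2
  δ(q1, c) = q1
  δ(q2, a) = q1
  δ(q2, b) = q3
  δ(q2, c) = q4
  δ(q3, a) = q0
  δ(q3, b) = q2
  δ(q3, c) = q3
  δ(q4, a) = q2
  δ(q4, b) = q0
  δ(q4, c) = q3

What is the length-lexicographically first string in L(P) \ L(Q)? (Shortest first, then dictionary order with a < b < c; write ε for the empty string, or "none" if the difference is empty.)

ε

The empty string ε is accepted by P but not by Q.
Since ε is the unique shortest string, it is the required witness.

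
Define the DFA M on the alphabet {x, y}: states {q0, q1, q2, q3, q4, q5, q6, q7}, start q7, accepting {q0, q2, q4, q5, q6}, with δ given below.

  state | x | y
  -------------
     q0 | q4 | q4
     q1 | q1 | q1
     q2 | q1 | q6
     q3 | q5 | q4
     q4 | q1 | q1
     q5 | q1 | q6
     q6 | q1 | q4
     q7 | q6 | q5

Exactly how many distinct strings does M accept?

5

The useful subgraph on states {q4, q5, q6, q7} is acyclic, so L(M) is finite; the longest accepting path visits 4 useful states, giving maximum string length 3.
Counting accepting paths from q7 by length: 2 of length 1, 2 of length 2, 1 of length 3. Total 5.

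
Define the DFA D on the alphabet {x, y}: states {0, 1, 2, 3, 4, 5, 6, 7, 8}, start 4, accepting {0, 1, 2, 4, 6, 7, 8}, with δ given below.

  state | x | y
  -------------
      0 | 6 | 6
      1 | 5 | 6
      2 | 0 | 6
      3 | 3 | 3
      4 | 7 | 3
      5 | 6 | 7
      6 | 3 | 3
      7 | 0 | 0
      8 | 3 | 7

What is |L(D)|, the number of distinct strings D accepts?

The useful subgraph on states {0, 4, 6, 7} is acyclic, so L(D) is finite; the longest accepting path visits 4 useful states, giving maximum string length 3.
Counting accepting paths from 4 by length: 1 of length 0, 1 of length 1, 2 of length 2, 4 of length 3. Total 8.

8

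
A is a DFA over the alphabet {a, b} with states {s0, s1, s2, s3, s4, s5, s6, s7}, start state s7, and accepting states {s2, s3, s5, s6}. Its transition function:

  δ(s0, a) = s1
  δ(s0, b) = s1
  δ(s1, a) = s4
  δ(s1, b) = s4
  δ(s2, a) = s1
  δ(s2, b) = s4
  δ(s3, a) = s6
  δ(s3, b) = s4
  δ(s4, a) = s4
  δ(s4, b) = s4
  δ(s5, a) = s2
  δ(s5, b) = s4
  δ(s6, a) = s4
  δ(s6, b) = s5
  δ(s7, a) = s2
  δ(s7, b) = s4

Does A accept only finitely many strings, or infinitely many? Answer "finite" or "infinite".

finite

The useful states (reachable from s7 and able to reach an accepting state) are {s2, s7}.
Restricted to these states the transition graph has no cycle, so every accepting path has bounded length and L is finite.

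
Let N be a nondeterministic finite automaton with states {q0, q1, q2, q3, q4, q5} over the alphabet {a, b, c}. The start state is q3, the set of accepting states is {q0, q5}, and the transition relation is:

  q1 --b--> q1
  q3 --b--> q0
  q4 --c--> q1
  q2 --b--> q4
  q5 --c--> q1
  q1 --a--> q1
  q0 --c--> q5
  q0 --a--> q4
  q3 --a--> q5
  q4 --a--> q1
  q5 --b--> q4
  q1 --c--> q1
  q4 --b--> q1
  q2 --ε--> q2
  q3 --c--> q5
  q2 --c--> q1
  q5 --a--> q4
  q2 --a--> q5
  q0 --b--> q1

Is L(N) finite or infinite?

The useful states (reachable from q3 and able to reach an accepting state) are {q0, q3, q5}.
Restricted to these states the transition graph has no cycle, so every accepting path has bounded length and L is finite.

finite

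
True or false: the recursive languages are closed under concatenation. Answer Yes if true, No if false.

Yes

For an input of length n, try each of the n+1 split points, running the decider for L₁ on the prefix and the decider for L₂ on the suffix; accept if some split succeeds. Finitely many halting sub-runs, so this decides L₁L₂.
So the recursive languages are closed under concatenation.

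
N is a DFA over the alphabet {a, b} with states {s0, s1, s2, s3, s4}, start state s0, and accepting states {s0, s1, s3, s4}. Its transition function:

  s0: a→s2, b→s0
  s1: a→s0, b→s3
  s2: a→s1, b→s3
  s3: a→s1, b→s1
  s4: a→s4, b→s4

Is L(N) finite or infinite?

infinite

State s0 is reachable from the start and can reach an accepting state, and it lies on the cycle s0 → s0.
Traversing that cycle any number of times yields accepted strings of unbounded length, so the language is infinite.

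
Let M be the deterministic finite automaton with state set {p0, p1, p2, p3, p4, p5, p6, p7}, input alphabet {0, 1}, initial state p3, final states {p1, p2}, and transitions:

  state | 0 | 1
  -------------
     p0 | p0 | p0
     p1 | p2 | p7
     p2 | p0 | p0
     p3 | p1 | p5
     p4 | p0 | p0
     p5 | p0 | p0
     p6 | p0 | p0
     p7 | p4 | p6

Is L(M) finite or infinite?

finite

The useful states (reachable from p3 and able to reach an accepting state) are {p1, p2, p3}.
Restricted to these states the transition graph has no cycle, so every accepting path has bounded length and L is finite.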